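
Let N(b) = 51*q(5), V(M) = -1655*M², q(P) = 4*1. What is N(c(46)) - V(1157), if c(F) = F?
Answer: 2215464299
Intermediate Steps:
q(P) = 4
N(b) = 204 (N(b) = 51*4 = 204)
N(c(46)) - V(1157) = 204 - (-1655)*1157² = 204 - (-1655)*1338649 = 204 - 1*(-2215464095) = 204 + 2215464095 = 2215464299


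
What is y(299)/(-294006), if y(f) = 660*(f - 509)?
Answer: 23100/49001 ≈ 0.47142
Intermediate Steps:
y(f) = -335940 + 660*f (y(f) = 660*(-509 + f) = -335940 + 660*f)
y(299)/(-294006) = (-335940 + 660*299)/(-294006) = (-335940 + 197340)*(-1/294006) = -138600*(-1/294006) = 23100/49001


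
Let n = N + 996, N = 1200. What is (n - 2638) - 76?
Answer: -518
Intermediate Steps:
n = 2196 (n = 1200 + 996 = 2196)
(n - 2638) - 76 = (2196 - 2638) - 76 = -442 - 76 = -518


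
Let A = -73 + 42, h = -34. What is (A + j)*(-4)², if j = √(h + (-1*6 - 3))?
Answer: -496 + 16*I*√43 ≈ -496.0 + 104.92*I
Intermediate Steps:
j = I*√43 (j = √(-34 + (-1*6 - 3)) = √(-34 + (-6 - 3)) = √(-34 - 9) = √(-43) = I*√43 ≈ 6.5574*I)
A = -31
(A + j)*(-4)² = (-31 + I*√43)*(-4)² = (-31 + I*√43)*16 = -496 + 16*I*√43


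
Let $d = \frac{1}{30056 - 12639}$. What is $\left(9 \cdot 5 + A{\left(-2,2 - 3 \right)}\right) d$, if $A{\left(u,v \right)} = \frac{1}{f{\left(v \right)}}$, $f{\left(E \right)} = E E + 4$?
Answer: $\frac{226}{87085} \approx 0.0025952$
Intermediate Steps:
$f{\left(E \right)} = 4 + E^{2}$ ($f{\left(E \right)} = E^{2} + 4 = 4 + E^{2}$)
$A{\left(u,v \right)} = \frac{1}{4 + v^{2}}$
$d = \frac{1}{17417} \approx 5.7415 \cdot 10^{-5}$
$\left(9 \cdot 5 + A{\left(-2,2 - 3 \right)}\right) d = \left(9 \cdot 5 + \frac{1}{4 + \left(2 - 3\right)^{2}}\right) \frac{1}{17417} = \left(45 + \frac{1}{4 + \left(2 - 3\right)^{2}}\right) \frac{1}{17417} = \left(45 + \frac{1}{4 + \left(-1\right)^{2}}\right) \frac{1}{17417} = \left(45 + \frac{1}{4 + 1}\right) \frac{1}{17417} = \left(45 + \frac{1}{5}\right) \frac{1}{17417} = \frac{226}{5} \cdot \frac{1}{17417} = \frac{226}{87085}$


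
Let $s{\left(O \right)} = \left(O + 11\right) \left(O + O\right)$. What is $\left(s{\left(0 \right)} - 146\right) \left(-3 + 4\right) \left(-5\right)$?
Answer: $730$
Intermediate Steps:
$s{\left(O \right)} = 2 O \left(11 + O\right)$ ($s{\left(O \right)} = \left(11 + O\right) 2 O = 2 O \left(11 + O\right)$)
$\left(s{\left(0 \right)} - 146\right) \left(-3 + 4\right) \left(-5\right) = \left(2 \cdot 0 \left(11 + 0\right) - 146\right) \left(-3 + 4\right) \left(-5\right) = \left(2 \cdot 0 \cdot 11 - 146\right) 1 \left(-5\right) = \left(0 - 146\right) \left(-5\right) = \left(-146\right) \left(-5\right) = 730$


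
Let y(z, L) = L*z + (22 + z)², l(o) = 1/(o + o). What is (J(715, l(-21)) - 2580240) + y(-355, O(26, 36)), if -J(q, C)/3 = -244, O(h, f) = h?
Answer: -2477849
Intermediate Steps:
l(o) = 1/(2*o)
J(q, C) = 732 (J(q, C) = -3*(-244) = 732)
y(z, L) = (22 + z)² + L*z
(J(715, l(-21)) - 2580240) + y(-355, O(26, 36)) = (732 - 2580240) + ((22 - 355)² + 26*(-355)) = -2579508 + ((-333)² - 9230) = -2579508 + (110889 - 9230) = -2579508 + 101659 = -2477849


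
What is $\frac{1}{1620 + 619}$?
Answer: $\frac{1}{2239} \approx 0.00044663$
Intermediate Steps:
$\frac{1}{1620 + 619} = \frac{1}{2239}$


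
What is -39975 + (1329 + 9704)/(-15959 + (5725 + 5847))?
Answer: -175381358/4387 ≈ -39978.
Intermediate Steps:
-39975 + (1329 + 9704)/(-15959 + (5725 + 5847)) = -39975 + 11033/(-15959 + 11572) = -39975 + 11033/(-4387) = -39975 + 11033*(-1/4387) = -39975 - 11033/4387 = -175381358/4387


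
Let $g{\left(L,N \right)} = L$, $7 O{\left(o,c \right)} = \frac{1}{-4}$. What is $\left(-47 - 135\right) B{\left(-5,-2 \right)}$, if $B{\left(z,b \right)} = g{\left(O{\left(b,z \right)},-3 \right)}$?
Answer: $\frac{13}{2} \approx 6.5$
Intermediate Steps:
$O{\left(o,c \right)} = - \frac{1}{28}$ ($O{\left(o,c \right)} = \frac{1}{7 \left(-4\right)} = \frac{1}{7} \left(- \frac{1}{4}\right) = - \frac{1}{28}$)
$B{\left(z,b \right)} = - \frac{1}{28}$
$\left(-47 - 135\right) B{\left(-5,-2 \right)} = \left(-47 - 135\right) \left(- \frac{1}{28}\right) = \left(-182\right) \left(- \frac{1}{28}\right) = \frac{13}{2}$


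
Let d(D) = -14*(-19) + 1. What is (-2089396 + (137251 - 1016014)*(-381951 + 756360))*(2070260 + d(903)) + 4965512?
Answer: -681242444445543489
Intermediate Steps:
d(D) = 267 (d(D) = 266 + 1 = 267)
(-2089396 + (137251 - 1016014)*(-381951 + 756360))*(2070260 + d(903)) + 4965512 = (-2089396 + (137251 - 1016014)*(-381951 + 756360))*(2070260 + 267) + 4965512 = (-2089396 - 878763*374409)*2070527 + 4965512 = (-2089396 - 329016776067)*2070527 + 4965512 = -329018865463*2070527 + 4965512 = -681242444450509001 + 4965512 = -681242444445543489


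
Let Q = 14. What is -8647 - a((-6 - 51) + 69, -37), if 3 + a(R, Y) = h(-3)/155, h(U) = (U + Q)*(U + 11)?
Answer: -1339908/155 ≈ -8644.6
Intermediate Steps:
h(U) = (11 + U)*(14 + U) (h(U) = (U + 14)*(U + 11) = (14 + U)*(11 + U) = (11 + U)*(14 + U))
a(R, Y) = -377/155 (a(R, Y) = -3 + (154 + (-3)² + 25*(-3))/155 = -3 + (154 + 9 - 75)*(1/155) = -3 + 88*(1/155) = -3 + 88/155 = -377/155)
-8647 - a((-6 - 51) + 69, -37) = -8647 - 1*(-377/155) = -8647 + 377/155 = -1339908/155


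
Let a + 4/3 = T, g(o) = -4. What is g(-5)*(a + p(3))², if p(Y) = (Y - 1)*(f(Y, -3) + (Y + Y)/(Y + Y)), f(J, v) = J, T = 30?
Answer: -48400/9 ≈ -5377.8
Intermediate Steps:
a = 86/3 (a = -4/3 + 30 = 86/3 ≈ 28.667)
p(Y) = (1 + Y)*(-1 + Y) (p(Y) = (Y - 1)*(Y + (Y + Y)/(Y + Y)) = (-1 + Y)*(Y + (2*Y)/((2*Y))) = (-1 + Y)*(Y + (2*Y)*(1/(2*Y))) = (-1 + Y)*(Y + 1) = (-1 + Y)*(1 + Y) = (1 + Y)*(-1 + Y))
g(-5)*(a + p(3))² = -4*(86/3 + (-1 + 3²))² = -4*(86/3 + (-1 + 9))² = -4*(86/3 + 8)² = -4*(110/3)² = -4*12100/9 = -48400/9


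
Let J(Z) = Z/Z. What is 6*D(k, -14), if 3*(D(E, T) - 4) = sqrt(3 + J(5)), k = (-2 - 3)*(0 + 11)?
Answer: 28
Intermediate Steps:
k = -55 (k = -5*11 = -55)
J(Z) = 1
D(E, T) = 14/3 (D(E, T) = 4 + sqrt(3 + 1)/3 = 4 + sqrt(4)/3 = 4 + (1/3)*2 = 4 + 2/3 = 14/3)
6*D(k, -14) = 6*(14/3) = 28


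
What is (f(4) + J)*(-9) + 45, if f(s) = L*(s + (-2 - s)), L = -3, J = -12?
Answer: 99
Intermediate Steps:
f(s) = 6 (f(s) = -3*(s + (-2 - s)) = -3*(-2) = 6)
(f(4) + J)*(-9) + 45 = (6 - 12)*(-9) + 45 = -6*(-9) + 45 = 54 + 45 = 99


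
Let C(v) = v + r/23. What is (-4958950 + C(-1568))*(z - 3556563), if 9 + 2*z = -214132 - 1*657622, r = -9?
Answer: 911011340951547/46 ≈ 1.9805e+13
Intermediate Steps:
z = -871763/2 (z = -9/2 + (-214132 - 1*657622)/2 = -9/2 + (-214132 - 657622)/2 = -9/2 + (½)*(-871754) = -9/2 - 435877 = -871763/2 ≈ -4.3588e+5)
C(v) = -9/23 + v (C(v) = v - 9/23 = -9/23 + v)
(-4958950 + C(-1568))*(z - 3556563) = (-4958950 + (-9/23 - 1568))*(-871763/2 - 3556563) = (-4958950 - 36073/23)*(-7984889/2) = -114091923/23*(-7984889/2) = 911011340951547/46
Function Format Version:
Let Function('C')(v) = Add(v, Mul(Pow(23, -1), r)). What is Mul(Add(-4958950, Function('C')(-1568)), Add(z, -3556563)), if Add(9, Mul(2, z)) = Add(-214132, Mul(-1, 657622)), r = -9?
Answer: Rational(911011340951547, 46) ≈ 1.9805e+13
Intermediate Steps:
z = Rational(-871763, 2) (z = Add(Rational(-9, 2), Mul(Rational(1, 2), Add(-214132, Mul(-1, 657622)))) = Add(Rational(-9, 2), Mul(Rational(1, 2), Add(-214132, -657622))) = Add(Rational(-9, 2), Mul(Rational(1, 2), -871754)) = Add(Rational(-9, 2), -435877) = Rational(-871763, 2) ≈ -4.3588e+5)
Function('C')(v) = Add(Rational(-9, 23), v) (Function('C')(v) = Add(v, Mul(Pow(23, -1), -9)) = Add(v, Mul(Rational(1, 23), -9)) = Add(v, Rational(-9, 23)) = Add(Rational(-9, 23), v))
Mul(Add(-4958950, Function('C')(-1568)), Add(z, -3556563)) = Mul(Add(-4958950, Add(Rational(-9, 23), -1568)), Add(Rational(-871763, 2), -3556563)) = Mul(Add(-4958950, Rational(-36073, 23)), Rational(-7984889, 2)) = Mul(Rational(-114091923, 23), Rational(-7984889, 2)) = Rational(911011340951547, 46)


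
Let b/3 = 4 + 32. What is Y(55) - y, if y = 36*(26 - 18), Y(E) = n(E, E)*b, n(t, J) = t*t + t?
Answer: 332352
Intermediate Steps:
b = 108 (b = 3*(4 + 32) = 3*36 = 108)
n(t, J) = t + t² (n(t, J) = t² + t = t + t²)
Y(E) = 108*E*(1 + E) (Y(E) = (E*(1 + E))*108 = 108*E*(1 + E))
y = 288 (y = 36*8 = 288)
Y(55) - y = 108*55*(1 + 55) - 1*288 = 108*55*56 - 288 = 332640 - 288 = 332352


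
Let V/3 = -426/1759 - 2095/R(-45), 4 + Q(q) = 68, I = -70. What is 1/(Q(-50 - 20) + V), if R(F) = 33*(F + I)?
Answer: 445027/28895415 ≈ 0.015401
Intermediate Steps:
R(F) = -2310 + 33*F (R(F) = 33*(F - 70) = 33*(-70 + F) = -2310 + 33*F)
Q(q) = 64 (Q(q) = -4 + 68 = 64)
V = 413687/445027 (V = 3*(-426/1759 - 2095/(-2310 + 33*(-45))) = 3*(-426*1/1759 - 2095/(-2310 - 1485)) = 3*(-426/1759 - 2095/(-3795)) = 3*(-426/1759 - 2095*(-1/3795)) = 3*(-426/1759 + 419/759) = 3*(413687/1335081) = 413687/445027 ≈ 0.92958)
1/(Q(-50 - 20) + V) = 1/(64 + 413687/445027) = 1/(28895415/445027) = 445027/28895415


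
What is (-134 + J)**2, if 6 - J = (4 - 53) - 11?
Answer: 4624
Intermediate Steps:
J = 66 (J = 6 - ((4 - 53) - 11) = 6 - (-49 - 11) = 6 - 1*(-60) = 6 + 60 = 66)
(-134 + J)**2 = (-134 + 66)**2 = (-68)**2 = 4624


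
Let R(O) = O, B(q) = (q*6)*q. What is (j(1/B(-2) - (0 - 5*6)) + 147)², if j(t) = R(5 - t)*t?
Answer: 121556125201/331776 ≈ 3.6638e+5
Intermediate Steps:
B(q) = 6*q² (B(q) = (6*q)*q = 6*q²)
j(t) = t*(5 - t) (j(t) = (5 - t)*t = t*(5 - t))
(j(1/B(-2) - (0 - 5*6)) + 147)² = ((1/(6*(-2)²) - (0 - 5*6))*(5 - (1/(6*(-2)²) - (0 - 5*6))) + 147)² = ((1/(6*4) - (0 - 30))*(5 - (1/(6*4) - (0 - 30))) + 147)² = ((1/24 - 1*(-30))*(5 - (1/24 - 1*(-30))) + 147)² = ((1/24 + 30)*(5 - (1/24 + 30)) + 147)² = (721*(5 - 1*721/24)/24 + 147)² = (721*(5 - 721/24)/24 + 147)² = ((721/24)*(-601/24) + 147)² = (-433321/576 + 147)² = (-348649/576)² = 121556125201/331776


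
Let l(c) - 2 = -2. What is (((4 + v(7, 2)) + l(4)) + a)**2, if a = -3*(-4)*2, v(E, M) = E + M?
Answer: 1369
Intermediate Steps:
l(c) = 0 (l(c) = 2 - 2 = 0)
a = 24 (a = 12*2 = 24)
(((4 + v(7, 2)) + l(4)) + a)**2 = (((4 + (7 + 2)) + 0) + 24)**2 = (((4 + 9) + 0) + 24)**2 = ((13 + 0) + 24)**2 = (13 + 24)**2 = 37**2 = 1369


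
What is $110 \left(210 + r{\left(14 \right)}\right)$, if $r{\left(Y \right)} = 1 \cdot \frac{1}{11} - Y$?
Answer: $21570$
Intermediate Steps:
$r{\left(Y \right)} = \frac{1}{11} - Y$ ($r{\left(Y \right)} = 1 \cdot \frac{1}{11} - Y = \frac{1}{11} - Y$)
$110 \left(210 + r{\left(14 \right)}\right) = 110 \left(210 + \left(\frac{1}{11} - 14\right)\right) = 110 \left(210 - \frac{153}{11}\right) = 110 \cdot \frac{2157}{11} = 21570$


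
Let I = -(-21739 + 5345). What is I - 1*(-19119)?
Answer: 35513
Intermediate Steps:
I = 16394 (I = -1*(-16394) = 16394)
I - 1*(-19119) = 16394 - 1*(-19119) = 16394 + 19119 = 35513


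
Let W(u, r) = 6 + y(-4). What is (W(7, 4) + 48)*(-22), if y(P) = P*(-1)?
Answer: -1276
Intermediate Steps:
y(P) = -P
W(u, r) = 10 (W(u, r) = 6 - 1*(-4) = 6 + 4 = 10)
(W(7, 4) + 48)*(-22) = (10 + 48)*(-22) = 58*(-22) = -1276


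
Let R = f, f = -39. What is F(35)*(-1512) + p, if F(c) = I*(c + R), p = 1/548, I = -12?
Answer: -39771647/548 ≈ -72576.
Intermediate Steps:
p = 1/548 ≈ 0.0018248
R = -39
F(c) = 468 - 12*c (F(c) = -12*(c - 39) = -12*(-39 + c) = 468 - 12*c)
F(35)*(-1512) + p = (468 - 12*35)*(-1512) + 1/548 = (468 - 420)*(-1512) + 1/548 = 48*(-1512) + 1/548 = -72576 + 1/548 = -39771647/548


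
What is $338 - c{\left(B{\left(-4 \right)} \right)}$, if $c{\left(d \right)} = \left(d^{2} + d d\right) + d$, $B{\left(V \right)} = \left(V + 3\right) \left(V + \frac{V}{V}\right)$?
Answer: $317$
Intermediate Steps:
$B{\left(V \right)} = \left(1 + V\right) \left(3 + V\right)$ ($B{\left(V \right)} = \left(3 + V\right) \left(V + 1\right) = \left(3 + V\right) \left(1 + V\right) = \left(1 + V\right) \left(3 + V\right)$)
$c{\left(d \right)} = d + 2 d^{2}$ ($c{\left(d \right)} = \left(d^{2} + d^{2}\right) + d = 2 d^{2} + d = d + 2 d^{2}$)
$338 - c{\left(B{\left(-4 \right)} \right)} = 338 - \left(3 + \left(-4\right)^{2} + 4 \left(-4\right)\right) \left(1 + 2 \left(3 + \left(-4\right)^{2} + 4 \left(-4\right)\right)\right) = 338 - \left(3 + 16 - 16\right) \left(1 + 2 \left(3 + 16 - 16\right)\right) = 338 - 3 \left(1 + 2 \cdot 3\right) = 338 - 3 \left(1 + 6\right) = 338 - 3 \cdot 7 = 338 - 21 = 317$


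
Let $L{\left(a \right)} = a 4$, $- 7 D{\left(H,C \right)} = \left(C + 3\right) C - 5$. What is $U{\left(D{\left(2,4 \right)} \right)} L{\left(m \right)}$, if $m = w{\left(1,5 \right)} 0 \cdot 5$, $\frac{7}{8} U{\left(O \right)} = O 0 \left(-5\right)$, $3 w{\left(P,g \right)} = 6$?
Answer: $0$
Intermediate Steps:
$w{\left(P,g \right)} = 2$ ($w{\left(P,g \right)} = \frac{1}{3} \cdot 6 = 2$)
$D{\left(H,C \right)} = \frac{5}{7} - \frac{C \left(3 + C\right)}{7}$ ($D{\left(H,C \right)} = - \frac{\left(C + 3\right) C - 5}{7} = - \frac{\left(3 + C\right) C - 5}{7} = - \frac{C \left(3 + C\right) - 5}{7} = - \frac{-5 + C \left(3 + C\right)}{7} = \frac{5}{7} - \frac{C \left(3 + C\right)}{7}$)
$U{\left(O \right)} = 0$ ($U{\left(O \right)} = \frac{8 O 0 \left(-5\right)}{7} = \frac{8 \cdot 0 \left(-5\right)}{7} = \frac{8}{7} \cdot 0 = 0$)
$m = 0$ ($m = 2 \cdot 0 \cdot 5 = 0 \cdot 5 = 0$)
$L{\left(a \right)} = 4 a$
$U{\left(D{\left(2,4 \right)} \right)} L{\left(m \right)} = 0 \cdot 4 \cdot 0 = 0 \cdot 0 = 0$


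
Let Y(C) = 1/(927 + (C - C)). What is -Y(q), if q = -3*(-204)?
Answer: -1/927 ≈ -0.0010787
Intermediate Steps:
q = 612
Y(C) = 1/927 (Y(C) = 1/(927 + 0) = 1/927)
-Y(q) = -1*1/927 = -1/927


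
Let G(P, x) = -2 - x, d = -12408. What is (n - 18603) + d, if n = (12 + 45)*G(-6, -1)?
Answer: -31068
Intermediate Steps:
n = -57 (n = (12 + 45)*(-2 - 1*(-1)) = 57*(-2 + 1) = 57*(-1) = -57)
(n - 18603) + d = (-57 - 18603) - 12408 = -18660 - 12408 = -31068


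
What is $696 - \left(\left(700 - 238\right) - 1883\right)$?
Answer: $2117$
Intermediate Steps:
$696 - \left(\left(700 - 238\right) - 1883\right) = 696 - \left(462 - 1883\right) = 696 - -1421 = 696 + 1421 = 2117$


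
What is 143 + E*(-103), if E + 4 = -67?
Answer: 7456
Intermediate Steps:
E = -71 (E = -4 - 67 = -71)
143 + E*(-103) = 143 - 71*(-103) = 143 + 7313 = 7456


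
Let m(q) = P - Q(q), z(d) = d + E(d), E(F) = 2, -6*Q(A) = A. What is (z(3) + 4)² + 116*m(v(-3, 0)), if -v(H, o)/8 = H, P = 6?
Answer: 1241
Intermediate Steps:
v(H, o) = -8*H
Q(A) = -A/6
z(d) = 2 + d (z(d) = d + 2 = 2 + d)
m(q) = 6 + q/6 (m(q) = 6 - (-1)*q/6 = 6 + q/6)
(z(3) + 4)² + 116*m(v(-3, 0)) = ((2 + 3) + 4)² + 116*(6 + (-8*(-3))/6) = (5 + 4)² + 116*(6 + (⅙)*24) = 9² + 116*(6 + 4) = 81 + 116*10 = 81 + 1160 = 1241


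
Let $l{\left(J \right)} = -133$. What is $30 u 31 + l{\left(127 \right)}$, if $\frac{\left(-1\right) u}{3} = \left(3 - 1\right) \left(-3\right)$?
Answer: $16607$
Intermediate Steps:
$u = 18$ ($u = - 3 \left(3 - 1\right) \left(-3\right) = - 3 \cdot 2 \left(-3\right) = \left(-3\right) \left(-6\right) = 18$)
$30 u 31 + l{\left(127 \right)} = 30 \cdot 18 \cdot 31 - 133 = 540 \cdot 31 - 133 = 16740 - 133 = 16607$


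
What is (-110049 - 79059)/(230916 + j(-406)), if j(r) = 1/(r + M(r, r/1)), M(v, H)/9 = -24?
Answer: -117625176/143629751 ≈ -0.81895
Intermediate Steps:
M(v, H) = -216 (M(v, H) = 9*(-24) = -216)
j(r) = 1/(-216 + r) (j(r) = 1/(r - 216) = 1/(-216 + r))
(-110049 - 79059)/(230916 + j(-406)) = (-110049 - 79059)/(230916 + 1/(-216 - 406)) = -189108/(230916 + 1/(-622)) = -189108/(230916 - 1/622) = -189108/143629751/622 = -189108*622/143629751 = -117625176/143629751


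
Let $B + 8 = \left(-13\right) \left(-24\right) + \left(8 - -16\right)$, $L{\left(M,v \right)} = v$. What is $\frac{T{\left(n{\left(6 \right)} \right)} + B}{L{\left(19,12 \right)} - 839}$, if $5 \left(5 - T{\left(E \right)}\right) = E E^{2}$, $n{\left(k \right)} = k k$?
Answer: $\frac{44991}{4135} \approx 10.881$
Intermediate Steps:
$n{\left(k \right)} = k^{2}$
$T{\left(E \right)} = 5 - \frac{E^{3}}{5}$ ($T{\left(E \right)} = 5 - \frac{E E^{2}}{5} = 5 - \frac{E^{3}}{5}$)
$B = 328$ ($B = -8 + \left(\left(-13\right) \left(-24\right) + \left(8 - -16\right)\right) = -8 + \left(312 + \left(8 + 16\right)\right) = -8 + \left(312 + 24\right) = -8 + 336 = 328$)
$\frac{T{\left(n{\left(6 \right)} \right)} + B}{L{\left(19,12 \right)} - 839} = \frac{\left(5 - \frac{\left(6^{2}\right)^{3}}{5}\right) + 328}{12 - 839} = \frac{\left(5 - \frac{36^{3}}{5}\right) + 328}{-827} = \left(\left(5 - \frac{46656}{5}\right) + 328\right) \left(- \frac{1}{827}\right) = \left(- \frac{46631}{5} + 328\right) \left(- \frac{1}{827}\right) = \left(- \frac{44991}{5}\right) \left(- \frac{1}{827}\right) = \frac{44991}{4135}$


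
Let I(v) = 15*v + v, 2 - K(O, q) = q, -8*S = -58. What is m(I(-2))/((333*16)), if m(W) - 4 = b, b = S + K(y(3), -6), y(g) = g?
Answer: 77/21312 ≈ 0.0036130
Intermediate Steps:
S = 29/4 (S = -1/8*(-58) = 29/4 ≈ 7.2500)
K(O, q) = 2 - q
I(v) = 16*v
b = 61/4 (b = 29/4 + (2 - 1*(-6)) = 29/4 + (2 + 6) = 29/4 + 8 = 61/4 ≈ 15.250)
m(W) = 77/4 (m(W) = 4 + 61/4 = 77/4)
m(I(-2))/((333*16)) = 77/(4*((333*16))) = (77/4)/5328 = (77/4)*(1/5328) = 77/21312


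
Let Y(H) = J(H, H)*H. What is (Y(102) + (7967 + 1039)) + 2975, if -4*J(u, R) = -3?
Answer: 24115/2 ≈ 12058.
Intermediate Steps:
J(u, R) = ¾ (J(u, R) = -¼*(-3) = ¾)
Y(H) = 3*H/4
(Y(102) + (7967 + 1039)) + 2975 = ((¾)*102 + (7967 + 1039)) + 2975 = (153/2 + 9006) + 2975 = 18165/2 + 2975 = 24115/2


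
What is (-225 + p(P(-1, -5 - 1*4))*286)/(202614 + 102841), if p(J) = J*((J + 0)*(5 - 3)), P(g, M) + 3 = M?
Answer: 82143/305455 ≈ 0.26892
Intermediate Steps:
P(g, M) = -3 + M
p(J) = 2*J² (p(J) = J*(J*2) = J*(2*J) = 2*J²)
(-225 + p(P(-1, -5 - 1*4))*286)/(202614 + 102841) = (-225 + (2*(-3 + (-5 - 1*4))²)*286)/(202614 + 102841) = (-225 + (2*(-3 + (-5 - 4))²)*286)/305455 = (-225 + (2*(-3 - 9)²)*286)*(1/305455) = (-225 + (2*(-12)²)*286)*(1/305455) = (-225 + (2*144)*286)*(1/305455) = (-225 + 288*286)*(1/305455) = (-225 + 82368)*(1/305455) = 82143*(1/305455) = 82143/305455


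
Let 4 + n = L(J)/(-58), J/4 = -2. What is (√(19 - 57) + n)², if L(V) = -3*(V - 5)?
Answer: (271 - 58*I*√38)²/3364 ≈ -16.169 - 57.605*I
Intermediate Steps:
J = -8 (J = 4*(-2) = -8)
L(V) = 15 - 3*V (L(V) = -3*(-5 + V) = 15 - 3*V)
n = -271/58 (n = -4 + (15 - 3*(-8))/(-58) = -4 + (15 + 24)*(-1/58) = -4 + 39*(-1/58) = -4 - 39/58 = -271/58 ≈ -4.6724)
(√(19 - 57) + n)² = (√(19 - 57) - 271/58)² = (√(-38) - 271/58)² = (I*√38 - 271/58)² = (-271/58 + I*√38)²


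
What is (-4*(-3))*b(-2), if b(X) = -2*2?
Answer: -48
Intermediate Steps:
b(X) = -4
(-4*(-3))*b(-2) = -4*(-3)*(-4) = 12*(-4) = -48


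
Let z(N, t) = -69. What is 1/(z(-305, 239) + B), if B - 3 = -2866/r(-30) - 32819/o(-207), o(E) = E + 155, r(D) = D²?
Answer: 11700/6574817 ≈ 0.0017795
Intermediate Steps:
o(E) = 155 + E
B = 7382117/11700 (B = 3 + (-2866/((-30)²) - 32819/(155 - 207)) = 3 + (-2866/900 - 32819/(-52)) = 3 + (-2866*1/900 - 32819*(-1/52)) = 3 + (-1433/450 + 32819/52) = 3 + 7347017/11700 = 7382117/11700 ≈ 630.95)
1/(z(-305, 239) + B) = 1/(-69 + 7382117/11700) = 1/(6574817/11700) = 11700/6574817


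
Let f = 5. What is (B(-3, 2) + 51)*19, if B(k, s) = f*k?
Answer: 684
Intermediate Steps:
B(k, s) = 5*k
(B(-3, 2) + 51)*19 = (5*(-3) + 51)*19 = (-15 + 51)*19 = 36*19 = 684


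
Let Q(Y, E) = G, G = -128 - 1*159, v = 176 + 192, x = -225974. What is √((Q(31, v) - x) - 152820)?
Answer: √72867 ≈ 269.94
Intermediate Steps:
v = 368
G = -287 (G = -128 - 159 = -287)
Q(Y, E) = -287
√((Q(31, v) - x) - 152820) = √((-287 - 1*(-225974)) - 152820) = √((-287 + 225974) - 152820) = √(225687 - 152820) = √72867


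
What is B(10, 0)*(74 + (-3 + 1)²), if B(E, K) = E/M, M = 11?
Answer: 780/11 ≈ 70.909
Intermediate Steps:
B(E, K) = E/11
B(10, 0)*(74 + (-3 + 1)²) = ((1/11)*10)*(74 + (-3 + 1)²) = 10*(74 + (-2)²)/11 = 10*(74 + 4)/11 = (10/11)*78 = 780/11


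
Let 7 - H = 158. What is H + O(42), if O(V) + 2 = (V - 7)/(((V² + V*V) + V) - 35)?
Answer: -15452/101 ≈ -152.99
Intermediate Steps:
H = -151 (H = 7 - 1*158 = 7 - 158 = -151)
O(V) = -2 + (-7 + V)/(-35 + V + 2*V²) (O(V) = -2 + (V - 7)/(((V² + V*V) + V) - 35) = -2 + (-7 + V)/(((V² + V²) + V) - 35) = -2 + (-7 + V)/((2*V² + V) - 35) = -2 + (-7 + V)/((V + 2*V²) - 35) = -2 + (-7 + V)/(-35 + V + 2*V²))
H + O(42) = -151 + (63 - 1*42 - 4*42²)/(-35 + 42 + 2*42²) = -151 + (63 - 42 - 4*1764)/(-35 + 42 + 2*1764) = -151 + (63 - 42 - 7056)/(-35 + 42 + 3528) = -151 - 7035/3535 = -151 + (1/3535)*(-7035) = -151 - 201/101 = -15452/101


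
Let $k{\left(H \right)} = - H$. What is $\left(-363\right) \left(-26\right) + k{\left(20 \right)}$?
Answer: $9418$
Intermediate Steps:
$\left(-363\right) \left(-26\right) + k{\left(20 \right)} = \left(-363\right) \left(-26\right) - 20 = 9438 - 20 = 9418$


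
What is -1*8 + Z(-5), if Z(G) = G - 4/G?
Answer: -61/5 ≈ -12.200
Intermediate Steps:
-1*8 + Z(-5) = -1*8 + (-5 - 4/(-5)) = -8 + (-5 - 4*(-⅕)) = -8 + (-5 + ⅘) = -8 - 21/5 = -61/5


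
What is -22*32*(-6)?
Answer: 4224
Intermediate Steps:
-22*32*(-6) = -704*(-6) = 4224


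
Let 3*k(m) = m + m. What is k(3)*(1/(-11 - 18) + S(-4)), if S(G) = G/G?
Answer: 56/29 ≈ 1.9310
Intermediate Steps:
S(G) = 1
k(m) = 2*m/3 (k(m) = (m + m)/3 = (2*m)/3 = 2*m/3)
k(3)*(1/(-11 - 18) + S(-4)) = ((⅔)*3)*(1/(-11 - 18) + 1) = 2*(1/(-29) + 1) = 2*(-1/29 + 1) = 2*(28/29) = 56/29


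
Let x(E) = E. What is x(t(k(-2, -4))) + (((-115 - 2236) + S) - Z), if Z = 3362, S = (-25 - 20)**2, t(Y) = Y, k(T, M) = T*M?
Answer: -3680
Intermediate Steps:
k(T, M) = M*T
S = 2025 (S = (-45)**2 = 2025)
x(t(k(-2, -4))) + (((-115 - 2236) + S) - Z) = -4*(-2) + (((-115 - 2236) + 2025) - 1*3362) = 8 + ((-2351 + 2025) - 3362) = 8 + (-326 - 3362) = 8 - 3688 = -3680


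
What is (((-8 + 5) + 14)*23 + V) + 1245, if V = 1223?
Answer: 2721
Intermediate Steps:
(((-8 + 5) + 14)*23 + V) + 1245 = (((-8 + 5) + 14)*23 + 1223) + 1245 = ((-3 + 14)*23 + 1223) + 1245 = (11*23 + 1223) + 1245 = (253 + 1223) + 1245 = 1476 + 1245 = 2721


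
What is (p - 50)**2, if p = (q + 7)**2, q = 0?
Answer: 1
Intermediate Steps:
p = 49 (p = (0 + 7)**2 = 7**2 = 49)
(p - 50)**2 = (49 - 50)**2 = (-1)**2 = 1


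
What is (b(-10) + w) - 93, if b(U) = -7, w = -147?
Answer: -247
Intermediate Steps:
(b(-10) + w) - 93 = (-7 - 147) - 93 = -154 - 93 = -247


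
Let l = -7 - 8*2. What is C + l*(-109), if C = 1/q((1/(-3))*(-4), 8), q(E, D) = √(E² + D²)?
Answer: 2507 + 3*√37/148 ≈ 2507.1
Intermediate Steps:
l = -23 (l = -7 - 1*16 = -7 - 16 = -23)
q(E, D) = √(D² + E²)
C = 3*√37/148 (C = 1/(√(8² + ((1/(-3))*(-4))²)) = 1/(√(64 + ((1*(-⅓))*(-4))²)) = 1/(√(64 + (-⅓*(-4))²)) = 1/(√(64 + (4/3)²)) = 1/(√(64 + 16/9)) = 1/(√(592/9)) = 1/(4*√37/3) = 3*√37/148 ≈ 0.12330)
C + l*(-109) = 3*√37/148 - 23*(-109) = 3*√37/148 + 2507 = 2507 + 3*√37/148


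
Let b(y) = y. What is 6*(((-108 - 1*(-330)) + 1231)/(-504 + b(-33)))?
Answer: -2906/179 ≈ -16.235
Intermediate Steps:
6*(((-108 - 1*(-330)) + 1231)/(-504 + b(-33))) = 6*(((-108 - 1*(-330)) + 1231)/(-504 - 33)) = 6*(((-108 + 330) + 1231)/(-537)) = 6*((222 + 1231)*(-1/537)) = 6*(1453*(-1/537)) = 6*(-1453/537) = -2906/179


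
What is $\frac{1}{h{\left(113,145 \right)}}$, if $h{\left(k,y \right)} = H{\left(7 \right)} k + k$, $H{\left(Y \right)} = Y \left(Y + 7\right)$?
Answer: $\frac{1}{11187} \approx 8.939 \cdot 10^{-5}$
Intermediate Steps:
$H{\left(Y \right)} = Y \left(7 + Y\right)$
$h{\left(k,y \right)} = 99 k$ ($h{\left(k,y \right)} = 7 \left(7 + 7\right) k + k = 7 \cdot 14 k + k = 98 k + k = 99 k$)
$\frac{1}{h{\left(113,145 \right)}} = \frac{1}{99 \cdot 113} = \frac{1}{11187}$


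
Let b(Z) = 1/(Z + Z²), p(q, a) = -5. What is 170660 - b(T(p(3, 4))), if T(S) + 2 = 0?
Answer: 341319/2 ≈ 1.7066e+5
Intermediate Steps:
T(S) = -2 (T(S) = -2 + 0 = -2)
170660 - b(T(p(3, 4))) = 170660 - 1/((-2)*(1 - 2)) = 170660 - (-1)/(2*(-1)) = 170660 - (-1)*(-1)/2 = 170660 - 1*½ = 170660 - ½ = 341319/2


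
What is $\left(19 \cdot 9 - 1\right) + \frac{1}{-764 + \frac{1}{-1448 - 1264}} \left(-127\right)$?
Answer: $\frac{352579154}{2071969} \approx 170.17$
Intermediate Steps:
$\left(19 \cdot 9 - 1\right) + \frac{1}{-764 + \frac{1}{-1448 - 1264}} \left(-127\right) = \left(171 - 1\right) + \frac{1}{-764 + \frac{1}{-2712}} \left(-127\right) = 170 + \frac{1}{-764 - \frac{1}{2712}} \left(-127\right) = 170 + \frac{1}{- \frac{2071969}{2712}} \left(-127\right) = 170 - - \frac{344424}{2071969} = 170 + \frac{344424}{2071969} = \frac{352579154}{2071969}$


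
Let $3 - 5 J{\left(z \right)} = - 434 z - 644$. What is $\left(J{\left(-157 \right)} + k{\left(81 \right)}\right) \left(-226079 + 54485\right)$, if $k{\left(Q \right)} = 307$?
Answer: $\frac{11317653864}{5} \approx 2.2635 \cdot 10^{9}$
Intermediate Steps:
$J{\left(z \right)} = \frac{647}{5} + \frac{434 z}{5}$ ($J{\left(z \right)} = \frac{3}{5} - \frac{- 434 z - 644}{5} = \frac{3}{5} - \frac{-644 - 434 z}{5} = \frac{3}{5} + \left(\frac{644}{5} + \frac{434 z}{5}\right) = \frac{647}{5} + \frac{434 z}{5}$)
$\left(J{\left(-157 \right)} + k{\left(81 \right)}\right) \left(-226079 + 54485\right) = \left(\left(\frac{647}{5} + \frac{434}{5} \left(-157\right)\right) + 307\right) \left(-226079 + 54485\right) = \left(\left(\frac{647}{5} - \frac{68138}{5}\right) + 307\right) \left(-171594\right) = \left(- \frac{67491}{5} + 307\right) \left(-171594\right) = \left(- \frac{65956}{5}\right) \left(-171594\right) = \frac{11317653864}{5}$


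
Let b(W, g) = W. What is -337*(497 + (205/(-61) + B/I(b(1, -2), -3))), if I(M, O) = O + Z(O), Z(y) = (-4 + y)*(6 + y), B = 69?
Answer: -80709141/488 ≈ -1.6539e+5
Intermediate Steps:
I(M, O) = -24 + O**2 + 3*O (I(M, O) = O + (-24 + O**2 + 2*O) = -24 + O**2 + 3*O)
-337*(497 + (205/(-61) + B/I(b(1, -2), -3))) = -337*(497 + (205/(-61) + 69/(-24 + (-3)**2 + 3*(-3)))) = -337*(497 + (205*(-1/61) + 69/(-24 + 9 - 9))) = -337*(497 + (-205/61 + 69/(-24))) = -337*(497 + (-205/61 + 69*(-1/24))) = -337*(497 + (-205/61 - 23/8)) = -337*(497 - 3043/488) = -337*239493/488 = -80709141/488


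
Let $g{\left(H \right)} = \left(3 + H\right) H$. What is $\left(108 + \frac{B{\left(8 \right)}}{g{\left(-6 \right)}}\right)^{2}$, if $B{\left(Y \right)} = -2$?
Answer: $\frac{942841}{81} \approx 11640.0$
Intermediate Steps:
$g{\left(H \right)} = H \left(3 + H\right)$
$\left(108 + \frac{B{\left(8 \right)}}{g{\left(-6 \right)}}\right)^{2} = \left(108 - \frac{2}{\left(-6\right) \left(3 - 6\right)}\right)^{2} = \left(108 - \frac{2}{\left(-6\right) \left(-3\right)}\right)^{2} = \left(108 - \frac{2}{18}\right)^{2} = \left(108 - \frac{1}{9}\right)^{2} = \left(\frac{971}{9}\right)^{2} = \frac{942841}{81}$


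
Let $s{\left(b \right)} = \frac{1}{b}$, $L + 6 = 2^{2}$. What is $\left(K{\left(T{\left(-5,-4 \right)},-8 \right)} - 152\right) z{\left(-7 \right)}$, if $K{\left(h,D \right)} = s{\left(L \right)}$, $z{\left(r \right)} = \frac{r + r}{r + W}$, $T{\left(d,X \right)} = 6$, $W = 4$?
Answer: $- \frac{2135}{3} \approx -711.67$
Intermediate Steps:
$L = -2$ ($L = -6 + 2^{2} = -6 + 4 = -2$)
$z{\left(r \right)} = \frac{2 r}{4 + r}$ ($z{\left(r \right)} = \frac{r + r}{r + 4} = \frac{2 r}{4 + r}$)
$K{\left(h,D \right)} = - \frac{1}{2}$ ($K{\left(h,D \right)} = \frac{1}{-2} = - \frac{1}{2}$)
$\left(K{\left(T{\left(-5,-4 \right)},-8 \right)} - 152\right) z{\left(-7 \right)} = \left(- \frac{1}{2} - 152\right) 2 \left(-7\right) \frac{1}{4 - 7} = - \frac{305 \cdot 2 \left(-7\right) \frac{1}{-3}}{2} = - \frac{305 \cdot 2 \left(-7\right) \left(- \frac{1}{3}\right)}{2} = \left(- \frac{305}{2}\right) \frac{14}{3} = - \frac{2135}{3}$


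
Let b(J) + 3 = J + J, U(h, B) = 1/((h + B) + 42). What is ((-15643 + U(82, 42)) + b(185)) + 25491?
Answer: 1695691/166 ≈ 10215.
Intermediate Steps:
U(h, B) = 1/(42 + B + h) (U(h, B) = 1/((B + h) + 42) = 1/(42 + B + h))
b(J) = -3 + 2*J (b(J) = -3 + (J + J) = -3 + 2*J)
((-15643 + U(82, 42)) + b(185)) + 25491 = ((-15643 + 1/(42 + 42 + 82)) + (-3 + 2*185)) + 25491 = ((-15643 + 1/166) + (-3 + 370)) + 25491 = ((-15643 + 1/166) + 367) + 25491 = (-2596737/166 + 367) + 25491 = -2535815/166 + 25491 = 1695691/166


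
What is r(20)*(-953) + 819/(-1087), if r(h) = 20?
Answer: -20719039/1087 ≈ -19061.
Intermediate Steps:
r(20)*(-953) + 819/(-1087) = 20*(-953) + 819/(-1087) = -19060 + 819*(-1/1087) = -19060 - 819/1087 = -20719039/1087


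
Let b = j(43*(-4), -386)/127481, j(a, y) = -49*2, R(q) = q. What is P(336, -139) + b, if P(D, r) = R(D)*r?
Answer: -5953872722/127481 ≈ -46704.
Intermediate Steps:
j(a, y) = -98
P(D, r) = D*r
b = -98/127481 ≈ -0.00076874
P(336, -139) + b = 336*(-139) - 98/127481 = -46704 - 98/127481 = -5953872722/127481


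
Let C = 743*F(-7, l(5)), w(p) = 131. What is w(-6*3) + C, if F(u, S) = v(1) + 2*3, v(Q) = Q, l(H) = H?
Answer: 5332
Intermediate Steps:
F(u, S) = 7 (F(u, S) = 1 + 2*3 = 1 + 6 = 7)
C = 5201 (C = 743*7 = 5201)
w(-6*3) + C = 131 + 5201 = 5332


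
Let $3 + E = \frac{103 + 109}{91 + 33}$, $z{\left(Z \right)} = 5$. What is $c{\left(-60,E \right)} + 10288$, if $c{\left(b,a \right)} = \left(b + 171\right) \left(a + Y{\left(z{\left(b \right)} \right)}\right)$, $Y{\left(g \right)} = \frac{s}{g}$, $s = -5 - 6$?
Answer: $\frac{1534589}{155} \approx 9900.6$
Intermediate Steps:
$s = -11$ ($s = -5 - 6 = -11$)
$E = - \frac{40}{31}$ ($E = -3 + \frac{103 + 109}{91 + 33} = -3 + \frac{212}{124} = -3 + 212 \cdot \frac{1}{124} = -3 + \frac{53}{31} = - \frac{40}{31} \approx -1.2903$)
$Y{\left(g \right)} = - \frac{11}{g}$
$c{\left(b,a \right)} = \left(171 + b\right) \left(- \frac{11}{5} + a\right)$ ($c{\left(b,a \right)} = \left(b + 171\right) \left(a - \frac{11}{5}\right) = \left(171 + b\right) \left(a - \frac{11}{5}\right) = \left(171 + b\right) \left(- \frac{11}{5} + a\right)$)
$c{\left(-60,E \right)} + 10288 = \left(- \frac{1881}{5} + 171 \left(- \frac{40}{31}\right) - -132 - - \frac{2400}{31}\right) + 10288 = \left(- \frac{1881}{5} - \frac{6840}{31} + 132 + \frac{2400}{31}\right) + 10288 = - \frac{60051}{155} + 10288 = \frac{1534589}{155}$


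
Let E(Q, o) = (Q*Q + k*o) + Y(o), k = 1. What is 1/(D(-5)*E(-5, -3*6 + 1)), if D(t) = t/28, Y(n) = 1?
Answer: -28/45 ≈ -0.62222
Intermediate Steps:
D(t) = t/28 (D(t) = t*(1/28) = t/28)
E(Q, o) = 1 + o + Q² (E(Q, o) = (Q*Q + 1*o) + 1 = (Q² + o) + 1 = (o + Q²) + 1 = 1 + o + Q²)
1/(D(-5)*E(-5, -3*6 + 1)) = 1/(((1/28)*(-5))*(1 + (-3*6 + 1) + (-5)²)) = 1/(-5*(1 + (-18 + 1) + 25)/28) = 1/(-5*(1 - 17 + 25)/28) = 1/(-5/28*9) = 1/(-45/28) = -28/45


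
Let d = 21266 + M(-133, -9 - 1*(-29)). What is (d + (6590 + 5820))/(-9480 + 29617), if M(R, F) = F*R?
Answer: 31016/20137 ≈ 1.5402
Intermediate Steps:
d = 18606 (d = 21266 + (-9 - 1*(-29))*(-133) = 21266 + (-9 + 29)*(-133) = 21266 + 20*(-133) = 21266 - 2660 = 18606)
(d + (6590 + 5820))/(-9480 + 29617) = (18606 + (6590 + 5820))/(-9480 + 29617) = (18606 + 12410)/20137 = 31016*(1/20137) = 31016/20137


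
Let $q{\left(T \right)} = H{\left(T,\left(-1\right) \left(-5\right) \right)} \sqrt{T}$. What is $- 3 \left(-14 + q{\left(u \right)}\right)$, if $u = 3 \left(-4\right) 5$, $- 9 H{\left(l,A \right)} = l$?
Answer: $42 - 40 i \sqrt{15} \approx 42.0 - 154.92 i$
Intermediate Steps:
$H{\left(l,A \right)} = - \frac{l}{9}$
$u = -60$ ($u = \left(-12\right) 5 = -60$)
$q{\left(T \right)} = - \frac{T^{\frac{3}{2}}}{9}$ ($q{\left(T \right)} = - \frac{T}{9} \sqrt{T} = - \frac{T^{\frac{3}{2}}}{9}$)
$- 3 \left(-14 + q{\left(u \right)}\right) = - 3 \left(-14 - \frac{\left(-60\right)^{\frac{3}{2}}}{9}\right) = - 3 \left(-14 - \frac{\left(-120\right) i \sqrt{15}}{9}\right) = - 3 \left(-14 + \frac{40 i \sqrt{15}}{3}\right) = 42 - 40 i \sqrt{15}$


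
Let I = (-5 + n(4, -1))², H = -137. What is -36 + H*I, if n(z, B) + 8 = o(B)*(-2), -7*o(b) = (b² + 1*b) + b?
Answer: -1186677/49 ≈ -24218.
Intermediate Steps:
o(b) = -2*b/7 - b²/7 (o(b) = -((b² + 1*b) + b)/7 = -((b² + b) + b)/7 = -((b + b²) + b)/7 = -(b² + 2*b)/7 = -2*b/7 - b²/7)
n(z, B) = -8 + 2*B*(2 + B)/7 (n(z, B) = -8 - B*(2 + B)/7*(-2) = -8 + 2*B*(2 + B)/7)
I = 8649/49 (I = (-5 + (-8 + (2/7)*(-1)*(2 - 1)))² = (-5 + (-8 + (2/7)*(-1)*1))² = (-5 + (-8 - 2/7))² = (-5 - 58/7)² = (-93/7)² = 8649/49 ≈ 176.51)
-36 + H*I = -36 - 137*8649/49 = -36 - 1184913/49 = -1186677/49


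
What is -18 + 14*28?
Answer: 374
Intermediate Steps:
-18 + 14*28 = -18 + 392 = 374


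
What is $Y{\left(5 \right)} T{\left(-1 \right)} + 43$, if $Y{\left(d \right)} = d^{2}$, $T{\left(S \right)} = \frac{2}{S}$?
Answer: $-7$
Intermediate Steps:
$Y{\left(5 \right)} T{\left(-1 \right)} + 43 = 5^{2} \frac{2}{-1} + 43 = 25 \cdot 2 \left(-1\right) + 43 = 25 \left(-2\right) + 43 = -50 + 43 = -7$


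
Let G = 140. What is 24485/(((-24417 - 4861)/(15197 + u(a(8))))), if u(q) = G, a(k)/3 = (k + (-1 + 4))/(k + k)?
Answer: -375526445/29278 ≈ -12826.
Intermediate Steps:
a(k) = 3*(3 + k)/(2*k) (a(k) = 3*((k + (-1 + 4))/(k + k)) = 3*((k + 3)/((2*k))) = 3*((3 + k)*(1/(2*k))) = 3*((3 + k)/(2*k)) = 3*(3 + k)/(2*k))
u(q) = 140
24485/(((-24417 - 4861)/(15197 + u(a(8))))) = 24485/(((-24417 - 4861)/(15197 + 140))) = 24485/((-29278/15337)) = 24485/((-29278*1/15337)) = 24485/(-29278/15337) = 24485*(-15337/29278) = -375526445/29278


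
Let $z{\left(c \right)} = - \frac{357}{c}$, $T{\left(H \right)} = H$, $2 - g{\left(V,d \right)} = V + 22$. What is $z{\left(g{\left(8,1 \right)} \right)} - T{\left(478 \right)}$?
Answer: $- \frac{1861}{4} \approx -465.25$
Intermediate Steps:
$g{\left(V,d \right)} = -20 - V$ ($g{\left(V,d \right)} = 2 - \left(V + 22\right) = 2 - \left(22 + V\right) = -20 - V$)
$z{\left(g{\left(8,1 \right)} \right)} - T{\left(478 \right)} = - \frac{357}{-20 - 8} - 478 = - \frac{357}{-28} - 478 = \left(-357\right) \left(- \frac{1}{28}\right) - 478 = \frac{51}{4} - 478 = - \frac{1861}{4}$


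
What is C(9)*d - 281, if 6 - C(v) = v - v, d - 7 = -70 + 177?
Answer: 403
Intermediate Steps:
d = 114 (d = 7 + (-70 + 177) = 7 + 107 = 114)
C(v) = 6 (C(v) = 6 - (v - v) = 6 - 1*0 = 6 + 0 = 6)
C(9)*d - 281 = 6*114 - 281 = 684 - 281 = 403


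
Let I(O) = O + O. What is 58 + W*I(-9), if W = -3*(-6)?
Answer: -266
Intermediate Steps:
W = 18
I(O) = 2*O
58 + W*I(-9) = 58 + 18*(2*(-9)) = 58 + 18*(-18) = 58 - 324 = -266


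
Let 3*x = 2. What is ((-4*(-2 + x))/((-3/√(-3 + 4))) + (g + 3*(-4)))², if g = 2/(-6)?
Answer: 16129/81 ≈ 199.12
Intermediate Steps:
x = ⅔ (x = (⅓)*2 = ⅔ ≈ 0.66667)
g = -⅓ (g = 2*(-⅙) = -⅓ ≈ -0.33333)
((-4*(-2 + x))/((-3/√(-3 + 4))) + (g + 3*(-4)))² = ((-4*(-2 + ⅔))/((-3/√(-3 + 4))) + (-⅓ + 3*(-4)))² = ((-4*(-4/3))/((-3/(√1))) + (-⅓ - 12))² = ((16/3)/(-3/1) - 37/3)² = ((16/3)/(-3*1) - 37/3)² = ((16/3)/(-3) - 37/3)² = (-⅓*16/3 - 37/3)² = (-16/9 - 37/3)² = (-127/9)² = 16129/81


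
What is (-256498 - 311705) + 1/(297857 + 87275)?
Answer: -218833157795/385132 ≈ -5.6820e+5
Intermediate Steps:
(-256498 - 311705) + 1/(297857 + 87275) = -568203 + 1/385132 = -218833157795/385132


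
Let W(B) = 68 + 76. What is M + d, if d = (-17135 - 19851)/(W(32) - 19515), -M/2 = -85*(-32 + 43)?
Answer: 36260756/19371 ≈ 1871.9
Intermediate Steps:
M = 1870 (M = -(-170)*(-32 + 43) = -(-170)*11 = -2*(-935) = 1870)
W(B) = 144
d = 36986/19371 (d = (-17135 - 19851)/(144 - 19515) = -36986/(-19371) = -36986*(-1/19371) = 36986/19371 ≈ 1.9093)
M + d = 1870 + 36986/19371 = 36260756/19371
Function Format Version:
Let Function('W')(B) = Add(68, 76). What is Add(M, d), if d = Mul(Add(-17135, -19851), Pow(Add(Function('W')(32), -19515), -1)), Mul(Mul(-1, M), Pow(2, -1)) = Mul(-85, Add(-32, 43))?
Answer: Rational(36260756, 19371) ≈ 1871.9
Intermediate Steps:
M = 1870 (M = Mul(-2, Mul(-85, Add(-32, 43))) = Mul(-2, Mul(-85, 11)) = Mul(-2, -935) = 1870)
Function('W')(B) = 144
d = Rational(36986, 19371) (d = Mul(Add(-17135, -19851), Pow(Add(144, -19515), -1)) = Mul(-36986, Pow(-19371, -1)) = Mul(-36986, Rational(-1, 19371)) = Rational(36986, 19371) ≈ 1.9093)
Add(M, d) = Add(1870, Rational(36986, 19371)) = Rational(36260756, 19371)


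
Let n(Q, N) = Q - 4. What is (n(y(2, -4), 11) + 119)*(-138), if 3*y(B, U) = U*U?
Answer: -16606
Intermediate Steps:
y(B, U) = U²/3 (y(B, U) = (U*U)/3 = U²/3)
n(Q, N) = -4 + Q
(n(y(2, -4), 11) + 119)*(-138) = ((-4 + (⅓)*(-4)²) + 119)*(-138) = ((-4 + (⅓)*16) + 119)*(-138) = ((-4 + 16/3) + 119)*(-138) = (4/3 + 119)*(-138) = (361/3)*(-138) = -16606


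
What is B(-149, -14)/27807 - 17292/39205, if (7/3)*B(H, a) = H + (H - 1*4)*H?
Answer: -234041996/2543738015 ≈ -0.092007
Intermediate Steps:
B(H, a) = 3*H/7 + 3*H*(-4 + H)/7 (B(H, a) = 3*(H + (H - 1*4)*H)/7 = 3*(H + (H - 4)*H)/7 = 3*(H + (-4 + H)*H)/7 = 3*(H + H*(-4 + H))/7 = 3*H/7 + 3*H*(-4 + H)/7)
B(-149, -14)/27807 - 17292/39205 = ((3/7)*(-149)*(-3 - 149))/27807 - 17292/39205 = ((3/7)*(-149)*(-152))*(1/27807) - 17292*1/39205 = (67944/7)*(1/27807) - 17292/39205 = 22648/64883 - 17292/39205 = -234041996/2543738015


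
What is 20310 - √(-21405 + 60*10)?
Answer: 20310 - I*√20805 ≈ 20310.0 - 144.24*I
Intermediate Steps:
20310 - √(-21405 + 60*10) = 20310 - √(-21405 + 600) = 20310 - √(-20805) = 20310 - I*√20805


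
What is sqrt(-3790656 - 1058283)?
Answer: 3*I*sqrt(538771) ≈ 2202.0*I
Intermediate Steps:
sqrt(-3790656 - 1058283) = sqrt(-4848939) = 3*I*sqrt(538771)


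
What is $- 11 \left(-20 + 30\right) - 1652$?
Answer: $-1762$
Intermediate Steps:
$- 11 \left(-20 + 30\right) - 1652 = \left(-11\right) 10 - 1652 = -110 - 1652 = -1762$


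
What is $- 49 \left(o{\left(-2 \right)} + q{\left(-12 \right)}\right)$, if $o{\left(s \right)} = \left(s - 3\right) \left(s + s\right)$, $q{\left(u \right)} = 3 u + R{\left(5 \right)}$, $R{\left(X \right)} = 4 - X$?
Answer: $833$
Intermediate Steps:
$q{\left(u \right)} = -1 + 3 u$ ($q{\left(u \right)} = 3 u + \left(4 - 5\right) = 3 u - 1 = -1 + 3 u$)
$o{\left(s \right)} = 2 s \left(-3 + s\right)$ ($o{\left(s \right)} = \left(-3 + s\right) 2 s = 2 s \left(-3 + s\right)$)
$- 49 \left(o{\left(-2 \right)} + q{\left(-12 \right)}\right) = - 49 \left(2 \left(-2\right) \left(-3 - 2\right) + \left(-1 + 3 \left(-12\right)\right)\right) = - 49 \left(2 \left(-2\right) \left(-5\right) - 37\right) = - 49 \left(20 - 37\right) = \left(-49\right) \left(-17\right) = 833$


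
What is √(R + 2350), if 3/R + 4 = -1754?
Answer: 3*√89664446/586 ≈ 48.477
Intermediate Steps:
R = -1/586 (R = 3/(-4 - 1754) = 3/(-1758) = 3*(-1/1758) = -1/586 ≈ -0.0017065)
√(R + 2350) = √(-1/586 + 2350) = √(1377099/586) = 3*√89664446/586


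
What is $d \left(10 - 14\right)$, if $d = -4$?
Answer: $16$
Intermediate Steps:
$d \left(10 - 14\right) = - 4 \left(10 - 14\right) = \left(-4\right) \left(-4\right) = 16$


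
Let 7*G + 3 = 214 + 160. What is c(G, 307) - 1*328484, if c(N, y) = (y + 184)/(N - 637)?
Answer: -191835147/584 ≈ -3.2849e+5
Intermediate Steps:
G = 53 (G = -3/7 + (214 + 160)/7 = -3/7 + (⅐)*374 = -3/7 + 374/7 = 53)
c(N, y) = (184 + y)/(-637 + N)
c(G, 307) - 1*328484 = (184 + 307)/(-637 + 53) - 1*328484 = 491/(-584) - 328484 = -1/584*491 - 328484 = -491/584 - 328484 = -191835147/584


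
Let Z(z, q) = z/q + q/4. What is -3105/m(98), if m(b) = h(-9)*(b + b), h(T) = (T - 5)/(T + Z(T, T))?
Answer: -127305/10976 ≈ -11.598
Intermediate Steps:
Z(z, q) = q/4 + z/q (Z(z, q) = z/q + q*(1/4) = z/q + q/4 = q/4 + z/q)
h(T) = (-5 + T)/(1 + 5*T/4) (h(T) = (T - 5)/(T + (T/4 + T/T)) = (-5 + T)/(T + (T/4 + 1)) = (-5 + T)/(T + (1 + T/4)) = (-5 + T)/(1 + 5*T/4))
m(b) = 112*b/41 (m(b) = (4*(-5 - 9)/(4 + 5*(-9)))*(b + b) = (4*(-14)/(4 - 45))*(2*b) = (4*(-14)/(-41))*(2*b) = (4*(-1/41)*(-14))*(2*b) = 56*(2*b)/41 = 112*b/41)
-3105/m(98) = -3105/((112/41)*98) = -3105/10976/41 = -3105*41/10976 = -127305/10976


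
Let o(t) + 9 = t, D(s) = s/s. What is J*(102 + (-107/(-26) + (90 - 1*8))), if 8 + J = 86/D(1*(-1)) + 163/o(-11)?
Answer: 6832727/520 ≈ 13140.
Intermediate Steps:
D(s) = 1
o(t) = -9 + t
J = 1397/20 (J = -8 + (86/1 + 163/(-9 - 11)) = -8 + (86*1 + 163/(-20)) = -8 + (86 + 163*(-1/20)) = -8 + (86 - 163/20) = -8 + 1557/20 = 1397/20 ≈ 69.850)
J*(102 + (-107/(-26) + (90 - 1*8))) = 1397*(102 + (-107/(-26) + (90 - 1*8)))/20 = 1397*(102 + (-107*(-1/26) + (90 - 8)))/20 = 1397*(102 + (107/26 + 82))/20 = 1397*(102 + 2239/26)/20 = (1397/20)*(4891/26) = 6832727/520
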